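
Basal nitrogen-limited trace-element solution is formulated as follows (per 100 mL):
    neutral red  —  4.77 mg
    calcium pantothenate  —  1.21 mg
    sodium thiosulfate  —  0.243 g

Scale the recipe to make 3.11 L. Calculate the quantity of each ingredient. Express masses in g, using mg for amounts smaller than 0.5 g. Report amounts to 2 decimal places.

Ratio of target to recipe volume: 3110 / 100 = 31.1.
neutral red: 4.77 mg × (3110 mL / 100 mL) = 148.35 mg
calcium pantothenate: 1.21 mg × (3110 mL / 100 mL) = 37.63 mg
sodium thiosulfate: 0.243 g × (3110 mL / 100 mL) = 7.56 g

neutral red 148.35 mg; calcium pantothenate 37.63 mg; sodium thiosulfate 7.56 g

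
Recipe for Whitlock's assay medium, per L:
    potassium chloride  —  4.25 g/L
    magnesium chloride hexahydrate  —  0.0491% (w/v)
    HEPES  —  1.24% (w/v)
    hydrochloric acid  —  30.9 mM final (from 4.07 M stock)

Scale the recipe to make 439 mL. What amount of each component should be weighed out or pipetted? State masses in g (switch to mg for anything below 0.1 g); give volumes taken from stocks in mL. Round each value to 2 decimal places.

potassium chloride 1.87 g; magnesium chloride hexahydrate 0.22 g; HEPES 5.44 g; hydrochloric acid 3.33 mL

Target volume = 439 mL = 0.439 L.
potassium chloride: 4.25 g/L × 0.439 L = 1.87 g
magnesium chloride hexahydrate: 0.0491% w/v = 0.491 g/L → 0.491 × 0.439 L = 0.22 g
HEPES: 1.24 g per 100 mL × 439 mL ÷ 100 = 5.44 g
hydrochloric acid: V = C2·V2/C1 = 30.9 mM × 439 mL ÷ 4070 mM = 3.33 mL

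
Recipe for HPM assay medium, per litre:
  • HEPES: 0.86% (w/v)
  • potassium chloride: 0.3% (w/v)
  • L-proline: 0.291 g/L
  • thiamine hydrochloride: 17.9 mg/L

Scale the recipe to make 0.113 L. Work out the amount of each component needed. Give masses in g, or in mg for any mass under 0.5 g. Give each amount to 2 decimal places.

Scale factor relative to 1 L: 0.113.
HEPES: 0.86% w/v = 8.6 g/L → 8.6 × 0.113 L = 0.97 g
potassium chloride: 0.3 g per 100 mL × 113 mL ÷ 100 = 0.339 g = 339.00 mg
L-proline: 0.291 g/L × 0.113 L = 0.032883 g = 32.88 mg
thiamine hydrochloride: 17.9 mg/L × 0.113 L = 2.02 mg

HEPES 0.97 g; potassium chloride 339.00 mg; L-proline 32.88 mg; thiamine hydrochloride 2.02 mg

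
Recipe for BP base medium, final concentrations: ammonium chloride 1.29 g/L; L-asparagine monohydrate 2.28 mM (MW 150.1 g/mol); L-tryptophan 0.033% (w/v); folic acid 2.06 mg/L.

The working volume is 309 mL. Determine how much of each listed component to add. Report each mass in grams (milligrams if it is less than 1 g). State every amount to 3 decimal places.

ammonium chloride 398.610 mg; L-asparagine monohydrate 105.748 mg; L-tryptophan 101.970 mg; folic acid 0.637 mg

Working volume: 309 mL = 0.309 L.
ammonium chloride: 1.29 g/L × 0.309 L = 0.39861 g = 398.610 mg
L-asparagine monohydrate: 2.28 mmol/L × 150.1 mg/mmol × 0.309 L = 105.748 mg
L-tryptophan: 0.033% w/v = 0.33 g/L → 0.33 × 0.309 L = 0.10197 g = 101.970 mg
folic acid: 2.06 mg/L × 0.309 L = 0.637 mg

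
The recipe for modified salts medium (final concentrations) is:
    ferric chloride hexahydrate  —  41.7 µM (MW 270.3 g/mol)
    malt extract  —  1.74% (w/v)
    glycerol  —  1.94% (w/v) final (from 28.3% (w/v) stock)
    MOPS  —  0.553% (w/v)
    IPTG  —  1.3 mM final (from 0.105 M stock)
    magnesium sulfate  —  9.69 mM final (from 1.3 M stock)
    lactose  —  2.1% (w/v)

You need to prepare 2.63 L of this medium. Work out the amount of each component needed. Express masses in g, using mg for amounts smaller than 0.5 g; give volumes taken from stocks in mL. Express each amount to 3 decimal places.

Working volume: 2.63 L.
ferric chloride hexahydrate: 41.7 µmol/L × 270.3 g/mol × 2.63 L ÷ 1000 = 29.644 mg
malt extract: 1.74 g per 100 mL × 2630 mL ÷ 100 = 45.762 g
glycerol: dilute stock: 1.94% ÷ 28.3% × 2630 mL = 180.290 mL
MOPS: 0.553% w/v = 5.53 g/L → 5.53 × 2.63 L = 14.544 g
IPTG: V = C2·V2/C1 = 1.3 mM × 2630 mL ÷ 105 mM = 32.562 mL
magnesium sulfate: V = C2·V2/C1 = 9.69 mM × 2630 mL ÷ 1300 mM = 19.604 mL
lactose: 2.1 g per 100 mL × 2630 mL ÷ 100 = 55.230 g

ferric chloride hexahydrate 29.644 mg; malt extract 45.762 g; glycerol 180.290 mL; MOPS 14.544 g; IPTG 32.562 mL; magnesium sulfate 19.604 mL; lactose 55.230 g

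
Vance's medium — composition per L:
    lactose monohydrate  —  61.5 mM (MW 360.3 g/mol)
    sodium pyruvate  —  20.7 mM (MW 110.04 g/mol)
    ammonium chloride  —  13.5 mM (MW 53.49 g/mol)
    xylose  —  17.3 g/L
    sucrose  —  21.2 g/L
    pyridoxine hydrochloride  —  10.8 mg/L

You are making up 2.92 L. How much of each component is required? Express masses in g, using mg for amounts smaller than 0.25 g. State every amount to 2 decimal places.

lactose monohydrate 64.70 g; sodium pyruvate 6.65 g; ammonium chloride 2.11 g; xylose 50.52 g; sucrose 61.90 g; pyridoxine hydrochloride 31.54 mg

Scale factor relative to 1 L: 2.92.
lactose monohydrate: 61.5 mmol/L × 360.3 g/mol × 2.92 L ÷ 1000 = 64.70 g
sodium pyruvate: 20.7 mmol/L × 110.04 g/mol × 2.92 L ÷ 1000 = 6.65 g
ammonium chloride: 13.5 mmol/L × 53.49 g/mol × 2.92 L ÷ 1000 = 2.11 g
xylose: 17.3 g/L × 2.92 L = 50.52 g
sucrose: 21.2 g/L × 2.92 L = 61.90 g
pyridoxine hydrochloride: 10.8 mg/L × 2.92 L = 31.54 mg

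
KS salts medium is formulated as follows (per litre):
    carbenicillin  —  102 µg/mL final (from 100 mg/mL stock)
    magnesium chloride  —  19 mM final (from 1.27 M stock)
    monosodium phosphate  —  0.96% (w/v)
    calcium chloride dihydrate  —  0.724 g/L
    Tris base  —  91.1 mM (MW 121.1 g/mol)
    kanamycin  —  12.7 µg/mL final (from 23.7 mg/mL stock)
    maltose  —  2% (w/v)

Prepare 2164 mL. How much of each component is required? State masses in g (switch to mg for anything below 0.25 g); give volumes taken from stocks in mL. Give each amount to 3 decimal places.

carbenicillin 2.207 mL; magnesium chloride 32.375 mL; monosodium phosphate 20.774 g; calcium chloride dihydrate 1.567 g; Tris base 23.874 g; kanamycin 1.160 mL; maltose 43.280 g

Scale factor relative to 1 L: 2.164.
carbenicillin: dilute stock: 102 µg/mL × 2164 mL ÷ 100000 µg/mL = 2.207 mL
magnesium chloride: C1V1 = C2V2 → 19 mM × 2164 mL ÷ 1270 mM = 32.375 mL
monosodium phosphate: 0.96 g per 100 mL × 2164 mL ÷ 100 = 20.774 g
calcium chloride dihydrate: 0.724 g/L × 2.164 L = 1.567 g
Tris base: 91.1 mmol/L × 121.1 g/mol × 2.164 L ÷ 1000 = 23.874 g
kanamycin: dilute stock: 12.7 µg/mL × 2164 mL ÷ 23700 µg/mL = 1.160 mL
maltose: 2 g per 100 mL × 2164 mL ÷ 100 = 43.280 g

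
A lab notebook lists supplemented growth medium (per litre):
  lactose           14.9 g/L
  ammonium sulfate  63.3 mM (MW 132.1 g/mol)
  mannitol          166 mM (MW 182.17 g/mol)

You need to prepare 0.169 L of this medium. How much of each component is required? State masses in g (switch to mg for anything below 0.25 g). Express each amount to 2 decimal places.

Scale factor relative to 1 L: 0.169.
lactose: 14.9 g/L × 0.169 L = 2.52 g
ammonium sulfate: 63.3 mmol/L × 132.1 g/mol × 0.169 L ÷ 1000 = 1.41 g
mannitol: 166 mmol/L × 182.17 g/mol × 0.169 L ÷ 1000 = 5.11 g

lactose 2.52 g; ammonium sulfate 1.41 g; mannitol 5.11 g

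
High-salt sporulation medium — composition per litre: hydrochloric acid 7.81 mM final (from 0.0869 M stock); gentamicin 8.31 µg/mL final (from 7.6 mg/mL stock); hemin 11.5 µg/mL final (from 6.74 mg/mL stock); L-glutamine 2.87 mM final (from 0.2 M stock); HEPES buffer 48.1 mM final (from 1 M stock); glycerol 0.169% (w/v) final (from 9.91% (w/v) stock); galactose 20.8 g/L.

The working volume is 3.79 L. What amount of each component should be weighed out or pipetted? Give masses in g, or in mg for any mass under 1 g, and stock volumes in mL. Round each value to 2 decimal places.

Working volume: 3.79 L.
hydrochloric acid: C1V1 = C2V2 → 7.81 mM × 3790 mL ÷ 86.9 mM = 340.62 mL
gentamicin: dilute stock: 8.31 µg/mL × 3790 mL ÷ 7600 µg/mL = 4.14 mL
hemin: C1V1 = C2V2 → 11.5 µg/mL × 3790 mL ÷ 6740 µg/mL = 6.47 mL
L-glutamine: C1V1 = C2V2 → 2.87 mM × 3790 mL ÷ 200 mM = 54.39 mL
HEPES buffer: C1V1 = C2V2 → 48.1 mM × 3790 mL ÷ 1000 mM = 182.30 mL
glycerol: V = C2·V2/C1 = 0.169% ÷ 9.91% × 3790 mL = 64.63 mL
galactose: 20.8 g/L × 3.79 L = 78.83 g

hydrochloric acid 340.62 mL; gentamicin 4.14 mL; hemin 6.47 mL; L-glutamine 54.39 mL; HEPES buffer 182.30 mL; glycerol 64.63 mL; galactose 78.83 g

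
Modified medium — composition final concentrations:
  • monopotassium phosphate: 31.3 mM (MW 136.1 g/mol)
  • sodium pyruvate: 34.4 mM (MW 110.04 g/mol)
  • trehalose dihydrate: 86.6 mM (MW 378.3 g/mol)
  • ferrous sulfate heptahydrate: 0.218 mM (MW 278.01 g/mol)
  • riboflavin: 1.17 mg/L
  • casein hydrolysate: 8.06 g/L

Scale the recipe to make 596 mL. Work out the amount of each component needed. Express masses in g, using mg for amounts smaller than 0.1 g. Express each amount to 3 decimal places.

Working volume: 596 mL = 0.596 L.
monopotassium phosphate: 31.3 mmol/L × 136.1 g/mol × 0.596 L ÷ 1000 = 2.539 g
sodium pyruvate: 34.4 mmol/L × 110.04 g/mol × 0.596 L ÷ 1000 = 2.256 g
trehalose dihydrate: 86.6 mmol/L × 378.3 g/mol × 0.596 L ÷ 1000 = 19.525 g
ferrous sulfate heptahydrate: 0.218 mmol/L × 278.01 mg/mmol × 0.596 L = 36.121 mg
riboflavin: 1.17 mg/L × 0.596 L = 0.697 mg
casein hydrolysate: 8.06 g/L × 0.596 L = 4.804 g

monopotassium phosphate 2.539 g; sodium pyruvate 2.256 g; trehalose dihydrate 19.525 g; ferrous sulfate heptahydrate 36.121 mg; riboflavin 0.697 mg; casein hydrolysate 4.804 g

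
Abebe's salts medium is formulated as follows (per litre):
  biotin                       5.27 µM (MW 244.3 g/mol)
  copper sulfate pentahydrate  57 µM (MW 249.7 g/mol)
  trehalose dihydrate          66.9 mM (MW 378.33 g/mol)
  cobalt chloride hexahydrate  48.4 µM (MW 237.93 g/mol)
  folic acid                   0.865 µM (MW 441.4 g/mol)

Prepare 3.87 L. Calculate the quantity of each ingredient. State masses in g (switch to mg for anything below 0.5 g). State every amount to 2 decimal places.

biotin 4.98 mg; copper sulfate pentahydrate 55.08 mg; trehalose dihydrate 97.95 g; cobalt chloride hexahydrate 44.57 mg; folic acid 1.48 mg

Scale factor relative to 1 L: 3.87.
biotin: 5.27 µmol/L × 244.3 g/mol × 3.87 L ÷ 1000 = 4.98 mg
copper sulfate pentahydrate: 57 µmol/L × 249.7 g/mol × 3.87 L ÷ 1000 = 55.08 mg
trehalose dihydrate: 66.9 mmol/L × 378.33 g/mol × 3.87 L ÷ 1000 = 97.95 g
cobalt chloride hexahydrate: 48.4 µmol/L × 237.93 g/mol × 3.87 L ÷ 1000 = 44.57 mg
folic acid: 0.865 µmol/L × 441.4 g/mol × 3.87 L ÷ 1000 = 1.48 mg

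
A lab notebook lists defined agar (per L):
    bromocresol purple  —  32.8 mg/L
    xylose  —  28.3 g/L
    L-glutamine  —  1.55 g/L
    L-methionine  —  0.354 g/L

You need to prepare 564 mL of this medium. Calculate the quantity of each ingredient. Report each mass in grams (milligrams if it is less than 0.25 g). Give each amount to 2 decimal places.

bromocresol purple 18.50 mg; xylose 15.96 g; L-glutamine 0.87 g; L-methionine 199.66 mg

Scale factor relative to 1 L: 0.564.
bromocresol purple: 32.8 mg/L × 0.564 L = 18.50 mg
xylose: 28.3 g/L × 0.564 L = 15.96 g
L-glutamine: 1.55 g/L × 0.564 L = 0.87 g
L-methionine: 0.354 g/L × 0.564 L = 0.199656 g = 199.66 mg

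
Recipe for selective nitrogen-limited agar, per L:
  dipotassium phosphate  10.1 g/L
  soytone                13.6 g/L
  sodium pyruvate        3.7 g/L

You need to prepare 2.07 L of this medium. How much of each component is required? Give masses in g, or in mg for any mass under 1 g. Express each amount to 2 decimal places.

dipotassium phosphate 20.91 g; soytone 28.15 g; sodium pyruvate 7.66 g

Working volume: 2.07 L.
dipotassium phosphate: 10.1 g/L × 2.07 L = 20.91 g
soytone: 13.6 g/L × 2.07 L = 28.15 g
sodium pyruvate: 3.7 g/L × 2.07 L = 7.66 g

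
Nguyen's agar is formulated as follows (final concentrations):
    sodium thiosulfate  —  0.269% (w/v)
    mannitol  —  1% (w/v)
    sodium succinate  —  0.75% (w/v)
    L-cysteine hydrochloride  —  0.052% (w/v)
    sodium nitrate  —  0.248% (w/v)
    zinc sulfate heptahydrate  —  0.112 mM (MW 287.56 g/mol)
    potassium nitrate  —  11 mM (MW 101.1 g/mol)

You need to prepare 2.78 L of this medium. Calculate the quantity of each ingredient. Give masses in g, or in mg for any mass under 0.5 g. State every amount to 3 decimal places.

Working volume: 2.78 L.
sodium thiosulfate: 0.269 g per 100 mL × 2780 mL ÷ 100 = 7.478 g
mannitol: 1% w/v = 10 g/L → 10 × 2.78 L = 27.800 g
sodium succinate: 0.75% w/v = 7.5 g/L → 7.5 × 2.78 L = 20.850 g
L-cysteine hydrochloride: 0.052 g per 100 mL × 2780 mL ÷ 100 = 1.446 g
sodium nitrate: 0.248 g per 100 mL × 2780 mL ÷ 100 = 6.894 g
zinc sulfate heptahydrate: 0.112 mmol/L × 287.56 mg/mmol × 2.78 L = 89.535 mg
potassium nitrate: 11 mmol/L × 101.1 g/mol × 2.78 L ÷ 1000 = 3.092 g

sodium thiosulfate 7.478 g; mannitol 27.800 g; sodium succinate 20.850 g; L-cysteine hydrochloride 1.446 g; sodium nitrate 6.894 g; zinc sulfate heptahydrate 89.535 mg; potassium nitrate 3.092 g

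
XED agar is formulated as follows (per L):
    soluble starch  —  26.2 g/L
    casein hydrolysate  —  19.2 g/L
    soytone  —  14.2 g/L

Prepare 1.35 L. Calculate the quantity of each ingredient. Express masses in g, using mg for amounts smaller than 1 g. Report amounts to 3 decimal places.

soluble starch 35.370 g; casein hydrolysate 25.920 g; soytone 19.170 g

Scale factor relative to 1 L: 1.35.
soluble starch: 26.2 g/L × 1.35 L = 35.370 g
casein hydrolysate: 19.2 g/L × 1.35 L = 25.920 g
soytone: 14.2 g/L × 1.35 L = 19.170 g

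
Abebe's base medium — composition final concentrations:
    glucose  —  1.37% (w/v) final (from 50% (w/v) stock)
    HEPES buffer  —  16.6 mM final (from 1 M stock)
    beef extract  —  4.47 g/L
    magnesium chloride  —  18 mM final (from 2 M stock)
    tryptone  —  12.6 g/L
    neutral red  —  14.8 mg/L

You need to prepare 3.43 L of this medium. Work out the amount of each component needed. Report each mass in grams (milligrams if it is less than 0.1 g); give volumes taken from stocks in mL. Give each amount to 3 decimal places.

glucose 93.982 mL; HEPES buffer 56.938 mL; beef extract 15.332 g; magnesium chloride 30.870 mL; tryptone 43.218 g; neutral red 50.764 mg

Working volume: 3.43 L.
glucose: dilute stock: 1.37% ÷ 50% × 3430 mL = 93.982 mL
HEPES buffer: dilute stock: 16.6 mM × 3430 mL ÷ 1000 mM = 56.938 mL
beef extract: 4.47 g/L × 3.43 L = 15.332 g
magnesium chloride: dilute stock: 18 mM × 3430 mL ÷ 2000 mM = 30.870 mL
tryptone: 12.6 g/L × 3.43 L = 43.218 g
neutral red: 14.8 mg/L × 3.43 L = 50.764 mg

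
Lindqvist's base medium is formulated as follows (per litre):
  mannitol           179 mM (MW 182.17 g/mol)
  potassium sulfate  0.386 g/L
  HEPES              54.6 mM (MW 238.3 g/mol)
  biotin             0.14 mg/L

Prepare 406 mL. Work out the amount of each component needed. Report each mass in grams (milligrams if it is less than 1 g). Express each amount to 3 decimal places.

mannitol 13.239 g; potassium sulfate 156.716 mg; HEPES 5.283 g; biotin 0.057 mg

Working volume: 406 mL = 0.406 L.
mannitol: 179 mmol/L × 182.17 g/mol × 0.406 L ÷ 1000 = 13.239 g
potassium sulfate: 0.386 g/L × 0.406 L = 0.156716 g = 156.716 mg
HEPES: 54.6 mmol/L × 238.3 g/mol × 0.406 L ÷ 1000 = 5.283 g
biotin: 0.14 mg/L × 0.406 L = 0.057 mg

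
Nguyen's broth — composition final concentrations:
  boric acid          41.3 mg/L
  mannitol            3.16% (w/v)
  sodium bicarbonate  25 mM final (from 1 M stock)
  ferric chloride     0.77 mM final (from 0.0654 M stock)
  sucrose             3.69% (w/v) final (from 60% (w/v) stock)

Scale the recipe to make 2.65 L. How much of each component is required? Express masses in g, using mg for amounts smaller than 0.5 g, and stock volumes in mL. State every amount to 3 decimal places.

Scale factor relative to 1 L: 2.65.
boric acid: 41.3 mg/L × 2.65 L = 109.445 mg
mannitol: 3.16% w/v = 31.6 g/L → 31.6 × 2.65 L = 83.740 g
sodium bicarbonate: dilute stock: 25 mM × 2650 mL ÷ 1000 mM = 66.250 mL
ferric chloride: C1V1 = C2V2 → 0.77 mM × 2650 mL ÷ 65.4 mM = 31.200 mL
sucrose: V = C2·V2/C1 = 3.69% ÷ 60% × 2650 mL = 162.975 mL

boric acid 109.445 mg; mannitol 83.740 g; sodium bicarbonate 66.250 mL; ferric chloride 31.200 mL; sucrose 162.975 mL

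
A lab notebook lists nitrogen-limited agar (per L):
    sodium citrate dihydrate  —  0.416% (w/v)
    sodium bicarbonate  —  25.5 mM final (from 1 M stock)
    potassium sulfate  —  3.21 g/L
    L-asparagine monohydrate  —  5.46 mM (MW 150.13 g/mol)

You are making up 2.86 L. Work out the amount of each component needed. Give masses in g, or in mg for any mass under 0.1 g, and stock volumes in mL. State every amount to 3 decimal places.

Working volume: 2.86 L.
sodium citrate dihydrate: 0.416% w/v = 4.16 g/L → 4.16 × 2.86 L = 11.898 g
sodium bicarbonate: dilute stock: 25.5 mM × 2860 mL ÷ 1000 mM = 72.930 mL
potassium sulfate: 3.21 g/L × 2.86 L = 9.181 g
L-asparagine monohydrate: 5.46 mmol/L × 150.13 g/mol × 2.86 L ÷ 1000 = 2.344 g

sodium citrate dihydrate 11.898 g; sodium bicarbonate 72.930 mL; potassium sulfate 9.181 g; L-asparagine monohydrate 2.344 g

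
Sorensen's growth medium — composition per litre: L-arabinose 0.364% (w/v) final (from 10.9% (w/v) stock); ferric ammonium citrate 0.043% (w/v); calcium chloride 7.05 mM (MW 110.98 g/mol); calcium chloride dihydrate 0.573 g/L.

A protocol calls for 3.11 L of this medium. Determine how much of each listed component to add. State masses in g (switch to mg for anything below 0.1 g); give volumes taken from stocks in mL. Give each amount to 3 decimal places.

Working volume: 3.11 L.
L-arabinose: C1V1 = C2V2 → 0.364% ÷ 10.9% × 3110 mL = 103.857 mL
ferric ammonium citrate: 0.043% w/v = 0.43 g/L → 0.43 × 3.11 L = 1.337 g
calcium chloride: 7.05 mmol/L × 110.98 g/mol × 3.11 L ÷ 1000 = 2.433 g
calcium chloride dihydrate: 0.573 g/L × 3.11 L = 1.782 g

L-arabinose 103.857 mL; ferric ammonium citrate 1.337 g; calcium chloride 2.433 g; calcium chloride dihydrate 1.782 g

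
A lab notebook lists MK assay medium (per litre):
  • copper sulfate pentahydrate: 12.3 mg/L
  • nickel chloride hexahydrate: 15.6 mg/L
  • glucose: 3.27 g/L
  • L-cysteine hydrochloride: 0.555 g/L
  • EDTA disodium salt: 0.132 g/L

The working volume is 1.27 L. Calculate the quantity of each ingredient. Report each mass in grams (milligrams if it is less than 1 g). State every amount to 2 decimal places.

copper sulfate pentahydrate 15.62 mg; nickel chloride hexahydrate 19.81 mg; glucose 4.15 g; L-cysteine hydrochloride 704.85 mg; EDTA disodium salt 167.64 mg

Scale factor relative to 1 L: 1.27.
copper sulfate pentahydrate: 12.3 mg/L × 1.27 L = 15.62 mg
nickel chloride hexahydrate: 15.6 mg/L × 1.27 L = 19.81 mg
glucose: 3.27 g/L × 1.27 L = 4.15 g
L-cysteine hydrochloride: 0.555 g/L × 1.27 L = 0.70485 g = 704.85 mg
EDTA disodium salt: 0.132 g/L × 1.27 L = 0.16764 g = 167.64 mg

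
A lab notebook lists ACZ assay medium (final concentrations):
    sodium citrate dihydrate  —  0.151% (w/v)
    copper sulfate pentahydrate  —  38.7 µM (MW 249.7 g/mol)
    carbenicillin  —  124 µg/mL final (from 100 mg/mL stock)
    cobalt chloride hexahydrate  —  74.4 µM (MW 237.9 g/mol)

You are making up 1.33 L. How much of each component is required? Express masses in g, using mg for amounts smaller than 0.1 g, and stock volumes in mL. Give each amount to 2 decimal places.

sodium citrate dihydrate 2.01 g; copper sulfate pentahydrate 12.85 mg; carbenicillin 1.65 mL; cobalt chloride hexahydrate 23.54 mg

Scale factor relative to 1 L: 1.33.
sodium citrate dihydrate: 0.151% w/v = 1.51 g/L → 1.51 × 1.33 L = 2.01 g
copper sulfate pentahydrate: 38.7 µmol/L × 249.7 g/mol × 1.33 L ÷ 1000 = 12.85 mg
carbenicillin: V = C2·V2/C1 = 124 µg/mL × 1330 mL ÷ 100000 µg/mL = 1.65 mL
cobalt chloride hexahydrate: 74.4 µmol/L × 237.9 g/mol × 1.33 L ÷ 1000 = 23.54 mg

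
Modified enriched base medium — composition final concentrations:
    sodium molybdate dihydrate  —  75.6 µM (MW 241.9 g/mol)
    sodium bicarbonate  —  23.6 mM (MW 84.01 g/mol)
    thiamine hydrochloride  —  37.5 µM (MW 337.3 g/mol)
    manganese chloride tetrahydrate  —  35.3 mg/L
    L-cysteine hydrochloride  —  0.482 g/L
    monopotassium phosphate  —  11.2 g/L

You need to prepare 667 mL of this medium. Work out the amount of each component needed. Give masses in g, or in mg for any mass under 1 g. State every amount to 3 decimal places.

sodium molybdate dihydrate 12.198 mg; sodium bicarbonate 1.322 g; thiamine hydrochloride 8.437 mg; manganese chloride tetrahydrate 23.545 mg; L-cysteine hydrochloride 321.494 mg; monopotassium phosphate 7.470 g

Scale factor relative to 1 L: 0.667.
sodium molybdate dihydrate: 75.6 µmol/L × 241.9 g/mol × 0.667 L ÷ 1000 = 12.198 mg
sodium bicarbonate: 23.6 mmol/L × 84.01 g/mol × 0.667 L ÷ 1000 = 1.322 g
thiamine hydrochloride: 37.5 µmol/L × 337.3 g/mol × 0.667 L ÷ 1000 = 8.437 mg
manganese chloride tetrahydrate: 35.3 mg/L × 0.667 L = 23.545 mg
L-cysteine hydrochloride: 0.482 g/L × 0.667 L = 0.321494 g = 321.494 mg
monopotassium phosphate: 11.2 g/L × 0.667 L = 7.470 g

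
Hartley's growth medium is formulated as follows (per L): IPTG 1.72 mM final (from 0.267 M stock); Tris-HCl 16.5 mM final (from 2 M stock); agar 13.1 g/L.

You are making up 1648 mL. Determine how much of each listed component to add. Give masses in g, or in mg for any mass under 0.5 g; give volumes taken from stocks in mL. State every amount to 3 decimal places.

IPTG 10.616 mL; Tris-HCl 13.596 mL; agar 21.589 g

Target volume = 1648 mL = 1.648 L.
IPTG: C1V1 = C2V2 → 1.72 mM × 1648 mL ÷ 267 mM = 10.616 mL
Tris-HCl: C1V1 = C2V2 → 16.5 mM × 1648 mL ÷ 2000 mM = 13.596 mL
agar: 13.1 g/L × 1.648 L = 21.589 g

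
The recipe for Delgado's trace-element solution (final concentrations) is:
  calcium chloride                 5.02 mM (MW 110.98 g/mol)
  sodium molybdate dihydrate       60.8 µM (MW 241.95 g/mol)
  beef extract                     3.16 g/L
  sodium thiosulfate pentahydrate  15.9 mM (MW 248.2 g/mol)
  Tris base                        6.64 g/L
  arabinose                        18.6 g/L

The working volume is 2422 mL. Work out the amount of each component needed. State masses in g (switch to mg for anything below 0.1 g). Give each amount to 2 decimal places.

Working volume: 2422 mL = 2.422 L.
calcium chloride: 5.02 mmol/L × 110.98 g/mol × 2.422 L ÷ 1000 = 1.35 g
sodium molybdate dihydrate: 60.8 µmol/L × 241.95 g/mol × 2.422 L ÷ 1000 = 35.63 mg
beef extract: 3.16 g/L × 2.422 L = 7.65 g
sodium thiosulfate pentahydrate: 15.9 mmol/L × 248.2 g/mol × 2.422 L ÷ 1000 = 9.56 g
Tris base: 6.64 g/L × 2.422 L = 16.08 g
arabinose: 18.6 g/L × 2.422 L = 45.05 g

calcium chloride 1.35 g; sodium molybdate dihydrate 35.63 mg; beef extract 7.65 g; sodium thiosulfate pentahydrate 9.56 g; Tris base 16.08 g; arabinose 45.05 g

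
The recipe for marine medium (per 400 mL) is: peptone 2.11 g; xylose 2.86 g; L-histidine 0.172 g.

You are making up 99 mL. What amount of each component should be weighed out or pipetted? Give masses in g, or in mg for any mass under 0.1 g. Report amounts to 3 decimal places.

peptone 0.522 g; xylose 0.708 g; L-histidine 42.570 mg

Scale factor = 99 mL / 400 mL = 0.2475.
peptone: 2.11 g × (99 mL / 400 mL) = 0.522 g
xylose: 2.86 g × (99 mL / 400 mL) = 0.708 g
L-histidine: 0.172 g × (99 mL / 400 mL) = 0.04257 g = 42.570 mg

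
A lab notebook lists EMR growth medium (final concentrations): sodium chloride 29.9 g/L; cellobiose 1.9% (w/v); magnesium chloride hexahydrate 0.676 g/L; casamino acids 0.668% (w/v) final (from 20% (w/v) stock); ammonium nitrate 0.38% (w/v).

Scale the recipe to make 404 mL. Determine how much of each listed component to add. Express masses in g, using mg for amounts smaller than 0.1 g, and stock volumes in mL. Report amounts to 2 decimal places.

sodium chloride 12.08 g; cellobiose 7.68 g; magnesium chloride hexahydrate 0.27 g; casamino acids 13.49 mL; ammonium nitrate 1.54 g

Scale factor relative to 1 L: 0.404.
sodium chloride: 29.9 g/L × 0.404 L = 12.08 g
cellobiose: 1.9% w/v = 19 g/L → 19 × 0.404 L = 7.68 g
magnesium chloride hexahydrate: 0.676 g/L × 0.404 L = 0.27 g
casamino acids: C1V1 = C2V2 → 0.668% ÷ 20% × 404 mL = 13.49 mL
ammonium nitrate: 0.38% w/v = 3.8 g/L → 3.8 × 0.404 L = 1.54 g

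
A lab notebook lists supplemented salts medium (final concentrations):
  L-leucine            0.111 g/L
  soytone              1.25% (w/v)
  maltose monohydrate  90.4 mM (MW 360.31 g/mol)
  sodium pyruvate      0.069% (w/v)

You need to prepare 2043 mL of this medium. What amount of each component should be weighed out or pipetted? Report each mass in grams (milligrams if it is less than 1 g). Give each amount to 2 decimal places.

Working volume: 2043 mL = 2.043 L.
L-leucine: 0.111 g/L × 2.043 L = 0.226773 g = 226.77 mg
soytone: 1.25% w/v = 12.5 g/L → 12.5 × 2.043 L = 25.54 g
maltose monohydrate: 90.4 mmol/L × 360.31 g/mol × 2.043 L ÷ 1000 = 66.54 g
sodium pyruvate: 0.069 g per 100 mL × 2043 mL ÷ 100 = 1.41 g

L-leucine 226.77 mg; soytone 25.54 g; maltose monohydrate 66.54 g; sodium pyruvate 1.41 g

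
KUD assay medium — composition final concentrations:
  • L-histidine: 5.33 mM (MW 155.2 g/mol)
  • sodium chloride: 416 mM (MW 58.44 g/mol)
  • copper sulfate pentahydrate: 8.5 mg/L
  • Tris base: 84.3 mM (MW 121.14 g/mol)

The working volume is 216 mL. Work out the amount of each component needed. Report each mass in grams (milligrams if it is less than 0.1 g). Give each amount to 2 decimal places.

L-histidine 0.18 g; sodium chloride 5.25 g; copper sulfate pentahydrate 1.84 mg; Tris base 2.21 g

Working volume: 216 mL = 0.216 L.
L-histidine: 5.33 mmol/L × 155.2 g/mol × 0.216 L ÷ 1000 = 0.18 g
sodium chloride: 416 mmol/L × 58.44 g/mol × 0.216 L ÷ 1000 = 5.25 g
copper sulfate pentahydrate: 8.5 mg/L × 0.216 L = 1.84 mg
Tris base: 84.3 mmol/L × 121.14 g/mol × 0.216 L ÷ 1000 = 2.21 g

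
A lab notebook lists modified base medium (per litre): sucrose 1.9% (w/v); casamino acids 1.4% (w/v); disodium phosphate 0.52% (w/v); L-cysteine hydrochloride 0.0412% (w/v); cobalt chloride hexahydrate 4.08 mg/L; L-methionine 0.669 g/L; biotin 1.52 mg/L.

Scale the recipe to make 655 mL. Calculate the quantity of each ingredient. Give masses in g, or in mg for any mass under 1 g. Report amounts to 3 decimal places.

Scale factor relative to 1 L: 0.655.
sucrose: 1.9% w/v = 19 g/L → 19 × 0.655 L = 12.445 g
casamino acids: 1.4 g per 100 mL × 655 mL ÷ 100 = 9.170 g
disodium phosphate: 0.52% w/v = 5.2 g/L → 5.2 × 0.655 L = 3.406 g
L-cysteine hydrochloride: 0.0412 g per 100 mL × 655 mL ÷ 100 = 0.26986 g = 269.860 mg
cobalt chloride hexahydrate: 4.08 mg/L × 0.655 L = 2.672 mg
L-methionine: 0.669 g/L × 0.655 L = 0.438195 g = 438.195 mg
biotin: 1.52 mg/L × 0.655 L = 0.996 mg

sucrose 12.445 g; casamino acids 9.170 g; disodium phosphate 3.406 g; L-cysteine hydrochloride 269.860 mg; cobalt chloride hexahydrate 2.672 mg; L-methionine 438.195 mg; biotin 0.996 mg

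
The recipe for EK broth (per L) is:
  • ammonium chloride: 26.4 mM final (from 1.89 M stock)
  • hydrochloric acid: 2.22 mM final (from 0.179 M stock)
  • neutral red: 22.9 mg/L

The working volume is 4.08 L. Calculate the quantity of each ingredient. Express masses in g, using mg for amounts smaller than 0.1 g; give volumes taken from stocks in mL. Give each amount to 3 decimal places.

Working volume: 4.08 L.
ammonium chloride: V = C2·V2/C1 = 26.4 mM × 4080 mL ÷ 1890 mM = 56.990 mL
hydrochloric acid: C1V1 = C2V2 → 2.22 mM × 4080 mL ÷ 179 mM = 50.601 mL
neutral red: 22.9 mg/L × 4.08 L = 93.432 mg

ammonium chloride 56.990 mL; hydrochloric acid 50.601 mL; neutral red 93.432 mg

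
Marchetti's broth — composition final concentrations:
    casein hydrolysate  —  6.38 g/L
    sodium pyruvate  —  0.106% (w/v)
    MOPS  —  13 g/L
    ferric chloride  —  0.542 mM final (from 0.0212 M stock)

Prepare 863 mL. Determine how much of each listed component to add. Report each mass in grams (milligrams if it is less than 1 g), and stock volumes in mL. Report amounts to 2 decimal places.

Working volume: 863 mL = 0.863 L.
casein hydrolysate: 6.38 g/L × 0.863 L = 5.51 g
sodium pyruvate: 0.106% w/v = 1.06 g/L → 1.06 × 0.863 L = 0.91478 g = 914.78 mg
MOPS: 13 g/L × 0.863 L = 11.22 g
ferric chloride: V = C2·V2/C1 = 0.542 mM × 863 mL ÷ 21.2 mM = 22.06 mL

casein hydrolysate 5.51 g; sodium pyruvate 914.78 mg; MOPS 11.22 g; ferric chloride 22.06 mL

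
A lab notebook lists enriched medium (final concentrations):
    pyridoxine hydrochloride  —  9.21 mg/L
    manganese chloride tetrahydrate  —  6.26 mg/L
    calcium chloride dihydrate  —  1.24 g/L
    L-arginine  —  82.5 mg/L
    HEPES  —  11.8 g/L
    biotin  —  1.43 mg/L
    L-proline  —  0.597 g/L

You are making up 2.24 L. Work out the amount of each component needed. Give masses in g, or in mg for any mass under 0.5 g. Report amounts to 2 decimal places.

Working volume: 2.24 L.
pyridoxine hydrochloride: 9.21 mg/L × 2.24 L = 20.63 mg
manganese chloride tetrahydrate: 6.26 mg/L × 2.24 L = 14.02 mg
calcium chloride dihydrate: 1.24 g/L × 2.24 L = 2.78 g
L-arginine: 82.5 mg/L × 2.24 L = 184.80 mg
HEPES: 11.8 g/L × 2.24 L = 26.43 g
biotin: 1.43 mg/L × 2.24 L = 3.20 mg
L-proline: 0.597 g/L × 2.24 L = 1.34 g

pyridoxine hydrochloride 20.63 mg; manganese chloride tetrahydrate 14.02 mg; calcium chloride dihydrate 2.78 g; L-arginine 184.80 mg; HEPES 26.43 g; biotin 3.20 mg; L-proline 1.34 g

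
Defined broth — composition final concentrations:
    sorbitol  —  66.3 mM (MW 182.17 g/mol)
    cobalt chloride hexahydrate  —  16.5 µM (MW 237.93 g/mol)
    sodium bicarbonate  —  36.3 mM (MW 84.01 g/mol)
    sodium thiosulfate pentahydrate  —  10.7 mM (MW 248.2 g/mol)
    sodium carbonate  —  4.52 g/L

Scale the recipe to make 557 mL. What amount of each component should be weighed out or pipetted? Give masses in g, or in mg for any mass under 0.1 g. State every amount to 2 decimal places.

sorbitol 6.73 g; cobalt chloride hexahydrate 2.19 mg; sodium bicarbonate 1.70 g; sodium thiosulfate pentahydrate 1.48 g; sodium carbonate 2.52 g

Working volume: 557 mL = 0.557 L.
sorbitol: 66.3 mmol/L × 182.17 g/mol × 0.557 L ÷ 1000 = 6.73 g
cobalt chloride hexahydrate: 16.5 µmol/L × 237.93 g/mol × 0.557 L ÷ 1000 = 2.19 mg
sodium bicarbonate: 36.3 mmol/L × 84.01 g/mol × 0.557 L ÷ 1000 = 1.70 g
sodium thiosulfate pentahydrate: 10.7 mmol/L × 248.2 g/mol × 0.557 L ÷ 1000 = 1.48 g
sodium carbonate: 4.52 g/L × 0.557 L = 2.52 g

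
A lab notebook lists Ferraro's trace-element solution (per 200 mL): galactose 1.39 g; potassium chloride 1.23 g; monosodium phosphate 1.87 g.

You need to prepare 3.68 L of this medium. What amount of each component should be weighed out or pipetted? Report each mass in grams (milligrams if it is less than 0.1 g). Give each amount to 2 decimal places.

Ratio of target to recipe volume: 3680 / 200 = 18.4.
galactose: 1.39 g × (3680 mL / 200 mL) = 25.58 g
potassium chloride: 1.23 g × (3680 mL / 200 mL) = 22.63 g
monosodium phosphate: 1.87 g × (3680 mL / 200 mL) = 34.41 g

galactose 25.58 g; potassium chloride 22.63 g; monosodium phosphate 34.41 g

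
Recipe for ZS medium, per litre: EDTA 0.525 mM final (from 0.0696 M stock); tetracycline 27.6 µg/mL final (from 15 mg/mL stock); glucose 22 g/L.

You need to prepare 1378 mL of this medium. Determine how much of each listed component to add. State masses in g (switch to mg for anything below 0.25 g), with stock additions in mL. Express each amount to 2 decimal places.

EDTA 10.39 mL; tetracycline 2.54 mL; glucose 30.32 g

Working volume: 1378 mL = 1.378 L.
EDTA: C1V1 = C2V2 → 0.525 mM × 1378 mL ÷ 69.6 mM = 10.39 mL
tetracycline: V = C2·V2/C1 = 27.6 µg/mL × 1378 mL ÷ 15000 µg/mL = 2.54 mL
glucose: 22 g/L × 1.378 L = 30.32 g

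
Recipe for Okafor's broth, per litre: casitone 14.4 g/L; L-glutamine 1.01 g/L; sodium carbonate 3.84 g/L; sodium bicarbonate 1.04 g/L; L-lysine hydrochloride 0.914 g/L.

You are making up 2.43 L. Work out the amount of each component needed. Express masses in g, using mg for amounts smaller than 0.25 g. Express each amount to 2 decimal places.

Scale factor relative to 1 L: 2.43.
casitone: 14.4 g/L × 2.43 L = 34.99 g
L-glutamine: 1.01 g/L × 2.43 L = 2.45 g
sodium carbonate: 3.84 g/L × 2.43 L = 9.33 g
sodium bicarbonate: 1.04 g/L × 2.43 L = 2.53 g
L-lysine hydrochloride: 0.914 g/L × 2.43 L = 2.22 g

casitone 34.99 g; L-glutamine 2.45 g; sodium carbonate 9.33 g; sodium bicarbonate 2.53 g; L-lysine hydrochloride 2.22 g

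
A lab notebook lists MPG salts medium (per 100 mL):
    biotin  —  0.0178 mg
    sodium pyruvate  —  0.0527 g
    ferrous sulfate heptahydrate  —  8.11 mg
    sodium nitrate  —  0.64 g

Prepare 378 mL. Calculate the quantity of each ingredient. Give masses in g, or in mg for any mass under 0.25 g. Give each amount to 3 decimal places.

biotin 0.067 mg; sodium pyruvate 199.206 mg; ferrous sulfate heptahydrate 30.656 mg; sodium nitrate 2.419 g

Scale factor = 378 mL / 100 mL = 3.78.
biotin: 0.0178 mg × (378 mL / 100 mL) = 0.067 mg
sodium pyruvate: 0.0527 g × (378 mL / 100 mL) = 0.199206 g = 199.206 mg
ferrous sulfate heptahydrate: 8.11 mg × (378 mL / 100 mL) = 30.656 mg
sodium nitrate: 0.64 g × (378 mL / 100 mL) = 2.419 g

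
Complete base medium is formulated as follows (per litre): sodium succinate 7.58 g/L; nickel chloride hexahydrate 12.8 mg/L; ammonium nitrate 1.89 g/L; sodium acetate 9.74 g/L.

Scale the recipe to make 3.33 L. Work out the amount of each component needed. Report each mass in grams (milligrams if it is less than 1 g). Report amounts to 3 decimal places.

Working volume: 3.33 L.
sodium succinate: 7.58 g/L × 3.33 L = 25.241 g
nickel chloride hexahydrate: 12.8 mg/L × 3.33 L = 42.624 mg
ammonium nitrate: 1.89 g/L × 3.33 L = 6.294 g
sodium acetate: 9.74 g/L × 3.33 L = 32.434 g

sodium succinate 25.241 g; nickel chloride hexahydrate 42.624 mg; ammonium nitrate 6.294 g; sodium acetate 32.434 g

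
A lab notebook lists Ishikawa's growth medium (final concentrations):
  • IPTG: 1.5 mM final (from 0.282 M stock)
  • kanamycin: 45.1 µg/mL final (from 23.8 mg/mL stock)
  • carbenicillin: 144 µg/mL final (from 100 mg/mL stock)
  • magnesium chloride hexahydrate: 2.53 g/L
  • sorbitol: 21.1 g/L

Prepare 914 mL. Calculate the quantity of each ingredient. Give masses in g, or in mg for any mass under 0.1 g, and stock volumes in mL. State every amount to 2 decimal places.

Scale factor relative to 1 L: 0.914.
IPTG: V = C2·V2/C1 = 1.5 mM × 914 mL ÷ 282 mM = 4.86 mL
kanamycin: dilute stock: 45.1 µg/mL × 914 mL ÷ 23800 µg/mL = 1.73 mL
carbenicillin: C1V1 = C2V2 → 144 µg/mL × 914 mL ÷ 100000 µg/mL = 1.32 mL
magnesium chloride hexahydrate: 2.53 g/L × 0.914 L = 2.31 g
sorbitol: 21.1 g/L × 0.914 L = 19.29 g

IPTG 4.86 mL; kanamycin 1.73 mL; carbenicillin 1.32 mL; magnesium chloride hexahydrate 2.31 g; sorbitol 19.29 g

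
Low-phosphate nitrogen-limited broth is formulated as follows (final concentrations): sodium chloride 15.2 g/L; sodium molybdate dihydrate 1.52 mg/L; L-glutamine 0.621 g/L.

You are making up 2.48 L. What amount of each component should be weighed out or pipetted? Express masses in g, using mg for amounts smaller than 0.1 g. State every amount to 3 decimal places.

Working volume: 2.48 L.
sodium chloride: 15.2 g/L × 2.48 L = 37.696 g
sodium molybdate dihydrate: 1.52 mg/L × 2.48 L = 3.770 mg
L-glutamine: 0.621 g/L × 2.48 L = 1.540 g

sodium chloride 37.696 g; sodium molybdate dihydrate 3.770 mg; L-glutamine 1.540 g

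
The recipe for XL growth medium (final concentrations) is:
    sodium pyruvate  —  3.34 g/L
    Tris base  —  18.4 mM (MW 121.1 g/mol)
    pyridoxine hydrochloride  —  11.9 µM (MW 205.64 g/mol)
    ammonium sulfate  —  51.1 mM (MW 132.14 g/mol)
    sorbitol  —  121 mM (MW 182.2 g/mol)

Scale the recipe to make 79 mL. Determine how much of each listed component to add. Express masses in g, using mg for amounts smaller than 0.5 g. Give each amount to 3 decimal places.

sodium pyruvate 263.860 mg; Tris base 176.031 mg; pyridoxine hydrochloride 0.193 mg; ammonium sulfate 0.533 g; sorbitol 1.742 g

Scale factor relative to 1 L: 0.079.
sodium pyruvate: 3.34 g/L × 0.079 L = 0.26386 g = 263.860 mg
Tris base: 18.4 mmol/L × 121.1 mg/mmol × 0.079 L = 176.031 mg
pyridoxine hydrochloride: 11.9 µmol/L × 205.64 g/mol × 0.079 L ÷ 1000 = 0.193 mg
ammonium sulfate: 51.1 mmol/L × 132.14 g/mol × 0.079 L ÷ 1000 = 0.533 g
sorbitol: 121 mmol/L × 182.2 g/mol × 0.079 L ÷ 1000 = 1.742 g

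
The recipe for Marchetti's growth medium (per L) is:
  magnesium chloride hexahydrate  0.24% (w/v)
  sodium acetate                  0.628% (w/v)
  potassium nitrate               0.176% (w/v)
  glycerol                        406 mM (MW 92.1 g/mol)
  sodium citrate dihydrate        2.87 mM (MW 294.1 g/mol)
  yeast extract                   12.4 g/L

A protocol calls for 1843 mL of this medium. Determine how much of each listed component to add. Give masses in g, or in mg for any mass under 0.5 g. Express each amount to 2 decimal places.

magnesium chloride hexahydrate 4.42 g; sodium acetate 11.57 g; potassium nitrate 3.24 g; glycerol 68.91 g; sodium citrate dihydrate 1.56 g; yeast extract 22.85 g

Scale factor relative to 1 L: 1.843.
magnesium chloride hexahydrate: 0.24 g per 100 mL × 1843 mL ÷ 100 = 4.42 g
sodium acetate: 0.628% w/v = 6.28 g/L → 6.28 × 1.843 L = 11.57 g
potassium nitrate: 0.176% w/v = 1.76 g/L → 1.76 × 1.843 L = 3.24 g
glycerol: 406 mmol/L × 92.1 g/mol × 1.843 L ÷ 1000 = 68.91 g
sodium citrate dihydrate: 2.87 mmol/L × 294.1 g/mol × 1.843 L ÷ 1000 = 1.56 g
yeast extract: 12.4 g/L × 1.843 L = 22.85 g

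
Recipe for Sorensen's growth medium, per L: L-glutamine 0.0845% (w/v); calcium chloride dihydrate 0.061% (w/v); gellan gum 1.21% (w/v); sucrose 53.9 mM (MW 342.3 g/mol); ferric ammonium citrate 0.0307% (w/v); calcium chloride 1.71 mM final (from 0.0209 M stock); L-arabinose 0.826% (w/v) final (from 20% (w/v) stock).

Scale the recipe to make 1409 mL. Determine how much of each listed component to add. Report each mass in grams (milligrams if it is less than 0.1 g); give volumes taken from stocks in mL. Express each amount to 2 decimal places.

Scale factor relative to 1 L: 1.409.
L-glutamine: 0.0845% w/v = 0.845 g/L → 0.845 × 1.409 L = 1.19 g
calcium chloride dihydrate: 0.061% w/v = 0.61 g/L → 0.61 × 1.409 L = 0.86 g
gellan gum: 1.21 g per 100 mL × 1409 mL ÷ 100 = 17.05 g
sucrose: 53.9 mmol/L × 342.3 g/mol × 1.409 L ÷ 1000 = 26.00 g
ferric ammonium citrate: 0.0307% w/v = 0.307 g/L → 0.307 × 1.409 L = 0.43 g
calcium chloride: dilute stock: 1.71 mM × 1409 mL ÷ 20.9 mM = 115.28 mL
L-arabinose: V = C2·V2/C1 = 0.826% ÷ 20% × 1409 mL = 58.19 mL

L-glutamine 1.19 g; calcium chloride dihydrate 0.86 g; gellan gum 17.05 g; sucrose 26.00 g; ferric ammonium citrate 0.43 g; calcium chloride 115.28 mL; L-arabinose 58.19 mL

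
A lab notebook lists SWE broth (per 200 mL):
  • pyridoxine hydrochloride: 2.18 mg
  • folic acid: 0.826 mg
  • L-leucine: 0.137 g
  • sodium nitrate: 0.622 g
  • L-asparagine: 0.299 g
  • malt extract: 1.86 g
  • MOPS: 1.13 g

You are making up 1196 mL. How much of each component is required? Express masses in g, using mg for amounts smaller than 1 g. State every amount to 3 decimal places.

Ratio of target to recipe volume: 1196 / 200 = 5.98.
pyridoxine hydrochloride: 2.18 mg × (1196 mL / 200 mL) = 13.036 mg
folic acid: 0.826 mg × (1196 mL / 200 mL) = 4.939 mg
L-leucine: 0.137 g × (1196 mL / 200 mL) = 0.81926 g = 819.260 mg
sodium nitrate: 0.622 g × (1196 mL / 200 mL) = 3.720 g
L-asparagine: 0.299 g × (1196 mL / 200 mL) = 1.788 g
malt extract: 1.86 g × (1196 mL / 200 mL) = 11.123 g
MOPS: 1.13 g × (1196 mL / 200 mL) = 6.757 g

pyridoxine hydrochloride 13.036 mg; folic acid 4.939 mg; L-leucine 819.260 mg; sodium nitrate 3.720 g; L-asparagine 1.788 g; malt extract 11.123 g; MOPS 6.757 g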